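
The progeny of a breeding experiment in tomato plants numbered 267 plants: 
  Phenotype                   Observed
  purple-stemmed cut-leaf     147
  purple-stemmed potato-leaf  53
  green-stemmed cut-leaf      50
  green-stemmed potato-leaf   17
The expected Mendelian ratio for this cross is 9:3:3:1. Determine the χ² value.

0.246

Expected counts for N = 267 under a 9:3:3:1 ratio (total parts = 16):
  purple-stemmed cut-leaf: 267 × 9/16 = 150.1875
  purple-stemmed potato-leaf: 267 × 3/16 = 50.0625
  green-stemmed cut-leaf: 267 × 3/16 = 50.0625
  green-stemmed potato-leaf: 267 × 1/16 = 16.6875
χ² = Σ (O − E)² / E
  purple-stemmed cut-leaf: (147 − 150.1875)² / 150.1875 = 0.0676
  purple-stemmed potato-leaf: (53 − 50.0625)² / 50.0625 = 0.1724
  green-stemmed cut-leaf: (50 − 50.0625)² / 50.0625 = 0.0001
  green-stemmed potato-leaf: (17 − 16.6875)² / 16.6875 = 0.0059
χ² = 0.0676 + 0.1724 + 0.0001 + 0.0059 = 0.246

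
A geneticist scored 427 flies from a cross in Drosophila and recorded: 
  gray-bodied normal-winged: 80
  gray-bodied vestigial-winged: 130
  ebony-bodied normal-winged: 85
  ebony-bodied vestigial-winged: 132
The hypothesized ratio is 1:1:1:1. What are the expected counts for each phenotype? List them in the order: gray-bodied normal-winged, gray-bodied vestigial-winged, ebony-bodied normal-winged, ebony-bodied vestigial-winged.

106.75, 106.75, 106.75, 106.75

The 1:1:1:1 ratio has 4 parts, so with N = 427 the expected counts are:
  gray-bodied normal-winged: 427 × 1/4 = 106.75
  gray-bodied vestigial-winged: 427 × 1/4 = 106.75
  ebony-bodied normal-winged: 427 × 1/4 = 106.75
  ebony-bodied vestigial-winged: 427 × 1/4 = 106.75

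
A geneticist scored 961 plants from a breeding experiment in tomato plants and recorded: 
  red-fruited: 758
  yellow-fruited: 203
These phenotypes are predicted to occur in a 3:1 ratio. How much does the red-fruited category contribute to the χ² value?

1.925

Total ratio parts = 4. Expected numbers out of 961:
  red-fruited: 961 × 3/4 = 720.75
  yellow-fruited: 961 × 1/4 = 240.25
Contribution of red-fruited: (758 − 720.75)² / 720.75 = 1.9252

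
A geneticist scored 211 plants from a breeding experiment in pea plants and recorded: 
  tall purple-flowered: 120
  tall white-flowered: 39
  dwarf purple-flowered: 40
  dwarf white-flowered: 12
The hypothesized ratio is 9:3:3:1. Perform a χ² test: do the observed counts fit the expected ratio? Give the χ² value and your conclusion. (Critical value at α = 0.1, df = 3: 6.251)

0.134; consistent

Expected counts for N = 211 under a 9:3:3:1 ratio (total parts = 16):
  tall purple-flowered: 211 × 9/16 = 118.6875
  tall white-flowered: 211 × 3/16 = 39.5625
  dwarf purple-flowered: 211 × 3/16 = 39.5625
  dwarf white-flowered: 211 × 1/16 = 13.1875
χ² = Σ (O − E)² / E
  tall purple-flowered: (120 − 118.6875)² / 118.6875 = 0.0145
  tall white-flowered: (39 − 39.5625)² / 39.5625 = 0.0080
  dwarf purple-flowered: (40 − 39.5625)² / 39.5625 = 0.0048
  dwarf white-flowered: (12 − 13.1875)² / 13.1875 = 0.1069
χ² = 0.0145 + 0.0080 + 0.0048 + 0.1069 = 0.1342 ≈ 0.134
Degrees of freedom = 4 − 1 = 3; critical value at α = 0.1 is 6.251.
Since 0.134 < 6.251, we fail to reject the null hypothesis — the data are consistent with the 9:3:3:1 ratio.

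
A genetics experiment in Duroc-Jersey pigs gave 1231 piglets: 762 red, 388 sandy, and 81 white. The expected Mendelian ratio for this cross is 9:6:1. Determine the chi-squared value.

18.945

Total ratio parts = 16. Expected numbers out of 1231:
  red: 1231 × 9/16 = 692.4375
  sandy: 1231 × 6/16 = 461.625
  white: 1231 × 1/16 = 76.9375
χ² = Σ (O − E)² / E
  red: (762 − 692.4375)² / 692.4375 = 6.9883
  sandy: (388 − 461.625)² / 461.625 = 11.7425
  white: (81 − 76.9375)² / 76.9375 = 0.2145
χ² = 6.9883 + 11.7425 + 0.2145 = 18.9453 ≈ 18.945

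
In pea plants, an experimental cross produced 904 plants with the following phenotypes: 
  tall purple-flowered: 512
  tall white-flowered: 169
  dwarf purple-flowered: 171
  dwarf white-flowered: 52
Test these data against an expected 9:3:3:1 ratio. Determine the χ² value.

0.397

Under the 9:3:3:1 hypothesis (Σ ratio = 16, N = 904):
  tall purple-flowered: 904 × 9/16 = 508.5
  tall white-flowered: 904 × 3/16 = 169.5
  dwarf purple-flowered: 904 × 3/16 = 169.5
  dwarf white-flowered: 904 × 1/16 = 56.5
χ² = Σ (O − E)² / E
  tall purple-flowered: (512 − 508.5)² / 508.5 = 0.0241
  tall white-flowered: (169 − 169.5)² / 169.5 = 0.0015
  dwarf purple-flowered: (171 − 169.5)² / 169.5 = 0.0133
  dwarf white-flowered: (52 − 56.5)² / 56.5 = 0.3584
χ² = 0.0241 + 0.0015 + 0.0133 + 0.3584 = 0.3973 ≈ 0.397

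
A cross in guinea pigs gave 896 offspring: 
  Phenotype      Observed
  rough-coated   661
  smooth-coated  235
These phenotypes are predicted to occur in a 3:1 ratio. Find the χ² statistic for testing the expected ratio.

0.720

Expected counts for N = 896 under a 3:1 ratio (total parts = 4):
  rough-coated: 896 × 3/4 = 672
  smooth-coated: 896 × 1/4 = 224
χ² = Σ (O − E)² / E
  rough-coated: (661 − 672)² / 672 = 0.1801
  smooth-coated: (235 − 224)² / 224 = 0.5402
χ² = 0.1801 + 0.5402 = 0.7203 ≈ 0.720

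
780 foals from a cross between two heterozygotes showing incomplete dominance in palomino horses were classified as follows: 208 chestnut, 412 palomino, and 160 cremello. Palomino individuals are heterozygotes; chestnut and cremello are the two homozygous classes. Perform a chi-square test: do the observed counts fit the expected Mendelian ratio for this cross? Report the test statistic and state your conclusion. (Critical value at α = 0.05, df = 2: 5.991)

With incomplete dominance, a heterozygote × heterozygote cross gives a 1:2:1 phenotypic ratio.
Under the 1:2:1 hypothesis (Σ ratio = 4, N = 780):
  chestnut: 780 × 1/4 = 195
  palomino: 780 × 2/4 = 390
  cremello: 780 × 1/4 = 195
χ² = Σ (O − E)² / E
  chestnut: (208 − 195)² / 195 = 0.8667
  palomino: (412 − 390)² / 390 = 1.2410
  cremello: (160 − 195)² / 195 = 6.2821
χ² = 0.8667 + 1.2410 + 6.2821 = 8.3898 ≈ 8.390
Degrees of freedom = 3 − 1 = 2; critical value at α = 0.05 is 5.991.
Since 8.390 > 5.991, we reject the null hypothesis — the data do not fit the 1:2:1 ratio.

8.390; not consistent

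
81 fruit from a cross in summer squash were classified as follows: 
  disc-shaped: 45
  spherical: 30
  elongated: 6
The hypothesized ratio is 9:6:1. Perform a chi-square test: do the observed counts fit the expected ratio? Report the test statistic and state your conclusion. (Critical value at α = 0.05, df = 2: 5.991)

0.185; consistent

Under the 9:6:1 hypothesis (Σ ratio = 16, N = 81):
  disc-shaped: 81 × 9/16 = 45.5625
  spherical: 81 × 6/16 = 30.375
  elongated: 81 × 1/16 = 5.0625
χ² = Σ (O − E)² / E
  disc-shaped: (45 − 45.5625)² / 45.5625 = 0.0069
  spherical: (30 − 30.375)² / 30.375 = 0.0046
  elongated: (6 − 5.0625)² / 5.0625 = 0.1736
χ² = 0.0069 + 0.0046 + 0.1736 = 0.1851 ≈ 0.185
Degrees of freedom = 3 − 1 = 2; critical value at α = 0.05 is 5.991.
Since 0.185 < 5.991, we fail to reject the null hypothesis — the data are consistent with the 9:6:1 ratio.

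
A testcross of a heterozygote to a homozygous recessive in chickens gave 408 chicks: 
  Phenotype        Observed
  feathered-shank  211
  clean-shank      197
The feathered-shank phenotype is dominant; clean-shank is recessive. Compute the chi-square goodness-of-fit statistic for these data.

A testcross of a heterozygote (Aa × aa) gives a 1:1 phenotypic ratio.
Under the 1:1 hypothesis (Σ ratio = 2, N = 408):
  feathered-shank: 408 × 1/2 = 204
  clean-shank: 408 × 1/2 = 204
χ² = Σ (O − E)² / E
  feathered-shank: (211 − 204)² / 204 = 0.2402
  clean-shank: (197 − 204)² / 204 = 0.2402
χ² = 0.2402 + 0.2402 = 0.4804 ≈ 0.480

0.480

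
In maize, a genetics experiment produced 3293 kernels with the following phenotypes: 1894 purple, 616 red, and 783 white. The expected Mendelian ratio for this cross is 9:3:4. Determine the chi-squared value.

2.909

Total ratio parts = 16. Expected numbers out of 3293:
  purple: 3293 × 9/16 = 1852.3125
  red: 3293 × 3/16 = 617.4375
  white: 3293 × 4/16 = 823.25
χ² = Σ (O − E)² / E
  purple: (1894 − 1852.3125)² / 1852.3125 = 0.9382
  red: (616 − 617.4375)² / 617.4375 = 0.0033
  white: (783 − 823.25)² / 823.25 = 1.9679
χ² = 0.9382 + 0.0033 + 1.9679 = 2.9094 ≈ 2.909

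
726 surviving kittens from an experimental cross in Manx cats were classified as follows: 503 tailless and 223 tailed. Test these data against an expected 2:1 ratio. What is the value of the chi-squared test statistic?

Expected counts for N = 726 under a 2:1 ratio (total parts = 3):
  tailless: 726 × 2/3 = 484
  tailed: 726 × 1/3 = 242
χ² = Σ (O − E)² / E
  tailless: (503 − 484)² / 484 = 0.7459
  tailed: (223 − 242)² / 242 = 1.4917
χ² = 0.7459 + 1.4917 = 2.2376 ≈ 2.238

2.238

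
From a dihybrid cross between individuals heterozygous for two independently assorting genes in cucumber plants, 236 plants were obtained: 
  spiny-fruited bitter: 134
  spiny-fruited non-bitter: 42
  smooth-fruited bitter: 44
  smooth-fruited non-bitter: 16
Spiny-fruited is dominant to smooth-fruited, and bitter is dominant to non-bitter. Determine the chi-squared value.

0.234

A dihybrid F₂ with independent assortment and complete dominance at both loci gives a 9:3:3:1 phenotypic ratio.
The 9:3:3:1 ratio has 16 parts, so with N = 236 the expected counts are:
  spiny-fruited bitter: 236 × 9/16 = 132.75
  spiny-fruited non-bitter: 236 × 3/16 = 44.25
  smooth-fruited bitter: 236 × 3/16 = 44.25
  smooth-fruited non-bitter: 236 × 1/16 = 14.75
χ² = Σ (O − E)² / E
  spiny-fruited bitter: (134 − 132.75)² / 132.75 = 0.0118
  spiny-fruited non-bitter: (42 − 44.25)² / 44.25 = 0.1144
  smooth-fruited bitter: (44 − 44.25)² / 44.25 = 0.0014
  smooth-fruited non-bitter: (16 − 14.75)² / 14.75 = 0.1059
χ² = 0.0118 + 0.1144 + 0.0014 + 0.1059 = 0.2335 ≈ 0.234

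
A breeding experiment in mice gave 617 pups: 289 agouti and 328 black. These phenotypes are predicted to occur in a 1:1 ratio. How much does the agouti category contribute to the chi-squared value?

The 1:1 ratio has 2 parts, so with N = 617 the expected counts are:
  agouti: 617 × 1/2 = 308.5
  black: 617 × 1/2 = 308.5
Contribution of agouti: (289 − 308.5)² / 308.5 = 1.2326

1.233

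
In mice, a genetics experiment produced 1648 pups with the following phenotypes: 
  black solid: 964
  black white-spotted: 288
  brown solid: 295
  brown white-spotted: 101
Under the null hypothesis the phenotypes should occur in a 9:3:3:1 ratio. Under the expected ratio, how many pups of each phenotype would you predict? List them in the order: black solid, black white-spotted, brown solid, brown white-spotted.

Total ratio parts = 16. Expected numbers out of 1648:
  black solid: 1648 × 9/16 = 927
  black white-spotted: 1648 × 3/16 = 309
  brown solid: 1648 × 3/16 = 309
  brown white-spotted: 1648 × 1/16 = 103

927, 309, 309, 103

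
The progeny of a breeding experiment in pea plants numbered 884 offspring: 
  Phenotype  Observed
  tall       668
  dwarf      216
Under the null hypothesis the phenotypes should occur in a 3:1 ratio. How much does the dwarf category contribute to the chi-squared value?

Expected counts for N = 884 under a 3:1 ratio (total parts = 4):
  tall: 884 × 3/4 = 663
  dwarf: 884 × 1/4 = 221
Contribution of dwarf: (216 − 221)² / 221 = 0.1131

0.113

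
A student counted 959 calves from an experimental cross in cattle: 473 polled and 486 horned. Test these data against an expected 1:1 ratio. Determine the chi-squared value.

0.176

Under the 1:1 hypothesis (Σ ratio = 2, N = 959):
  polled: 959 × 1/2 = 479.5
  horned: 959 × 1/2 = 479.5
χ² = Σ (O − E)² / E
  polled: (473 − 479.5)² / 479.5 = 0.0881
  horned: (486 − 479.5)² / 479.5 = 0.0881
χ² = 0.0881 + 0.0881 = 0.1762 ≈ 0.176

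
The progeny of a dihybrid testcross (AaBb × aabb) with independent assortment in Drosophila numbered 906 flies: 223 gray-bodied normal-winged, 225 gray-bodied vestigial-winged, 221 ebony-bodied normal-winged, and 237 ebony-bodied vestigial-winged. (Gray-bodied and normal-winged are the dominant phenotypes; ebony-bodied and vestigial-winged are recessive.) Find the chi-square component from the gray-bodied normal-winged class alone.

0.054

A dihybrid testcross with independent assortment gives a 1:1:1:1 ratio.
Expected counts for N = 906 under a 1:1:1:1 ratio (total parts = 4):
  gray-bodied normal-winged: 906 × 1/4 = 226.5
  gray-bodied vestigial-winged: 906 × 1/4 = 226.5
  ebony-bodied normal-winged: 906 × 1/4 = 226.5
  ebony-bodied vestigial-winged: 906 × 1/4 = 226.5
Contribution of gray-bodied normal-winged: (223 − 226.5)² / 226.5 = 0.0541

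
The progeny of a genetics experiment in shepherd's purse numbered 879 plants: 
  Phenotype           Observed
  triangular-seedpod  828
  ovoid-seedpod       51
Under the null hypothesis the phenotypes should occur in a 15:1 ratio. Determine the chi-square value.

0.301

Under the 15:1 hypothesis (Σ ratio = 16, N = 879):
  triangular-seedpod: 879 × 15/16 = 824.0625
  ovoid-seedpod: 879 × 1/16 = 54.9375
χ² = Σ (O − E)² / E
  triangular-seedpod: (828 − 824.0625)² / 824.0625 = 0.0188
  ovoid-seedpod: (51 − 54.9375)² / 54.9375 = 0.2822
χ² = 0.0188 + 0.2822 = 0.301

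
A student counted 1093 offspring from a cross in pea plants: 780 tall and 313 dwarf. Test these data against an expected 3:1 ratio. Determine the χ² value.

The 3:1 ratio has 4 parts, so with N = 1093 the expected counts are:
  tall: 1093 × 3/4 = 819.75
  dwarf: 1093 × 1/4 = 273.25
χ² = Σ (O − E)² / E
  tall: (780 − 819.75)² / 819.75 = 1.9275
  dwarf: (313 − 273.25)² / 273.25 = 5.7825
χ² = 1.9275 + 5.7825 = 7.710

7.710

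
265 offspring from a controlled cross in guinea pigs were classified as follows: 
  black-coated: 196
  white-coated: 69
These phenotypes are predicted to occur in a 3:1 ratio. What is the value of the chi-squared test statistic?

0.152

Under the 3:1 hypothesis (Σ ratio = 4, N = 265):
  black-coated: 265 × 3/4 = 198.75
  white-coated: 265 × 1/4 = 66.25
χ² = Σ (O − E)² / E
  black-coated: (196 − 198.75)² / 198.75 = 0.0381
  white-coated: (69 − 66.25)² / 66.25 = 0.1142
χ² = 0.0381 + 0.1142 = 0.1523 ≈ 0.152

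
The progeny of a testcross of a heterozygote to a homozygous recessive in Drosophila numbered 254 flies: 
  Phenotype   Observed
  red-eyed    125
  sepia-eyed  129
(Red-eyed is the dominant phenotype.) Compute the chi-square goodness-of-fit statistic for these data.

A testcross of a heterozygote (Aa × aa) gives a 1:1 phenotypic ratio.
Total ratio parts = 2. Expected numbers out of 254:
  red-eyed: 254 × 1/2 = 127
  sepia-eyed: 254 × 1/2 = 127
χ² = Σ (O − E)² / E
  red-eyed: (125 − 127)² / 127 = 0.0315
  sepia-eyed: (129 − 127)² / 127 = 0.0315
χ² = 0.0315 + 0.0315 = 0.063

0.063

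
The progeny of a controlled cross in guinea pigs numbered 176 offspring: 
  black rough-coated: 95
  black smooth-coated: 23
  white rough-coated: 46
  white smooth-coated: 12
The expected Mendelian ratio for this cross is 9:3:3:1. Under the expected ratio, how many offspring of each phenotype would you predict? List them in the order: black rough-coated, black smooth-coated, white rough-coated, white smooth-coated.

99, 33, 33, 11

The 9:3:3:1 ratio has 16 parts, so with N = 176 the expected counts are:
  black rough-coated: 176 × 9/16 = 99
  black smooth-coated: 176 × 3/16 = 33
  white rough-coated: 176 × 3/16 = 33
  white smooth-coated: 176 × 1/16 = 11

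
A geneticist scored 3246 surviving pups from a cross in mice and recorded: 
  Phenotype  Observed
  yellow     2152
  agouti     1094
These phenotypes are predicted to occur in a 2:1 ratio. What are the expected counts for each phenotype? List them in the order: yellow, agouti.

Total ratio parts = 3. Expected numbers out of 3246:
  yellow: 3246 × 2/3 = 2164
  agouti: 3246 × 1/3 = 1082

2164, 1082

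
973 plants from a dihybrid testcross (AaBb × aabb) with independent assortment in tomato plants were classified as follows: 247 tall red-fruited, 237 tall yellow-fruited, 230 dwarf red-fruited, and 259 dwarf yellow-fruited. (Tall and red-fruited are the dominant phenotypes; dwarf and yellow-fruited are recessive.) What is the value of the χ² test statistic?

A dihybrid testcross with independent assortment gives a 1:1:1:1 ratio.
Total ratio parts = 4. Expected numbers out of 973:
  tall red-fruited: 973 × 1/4 = 243.25
  tall yellow-fruited: 973 × 1/4 = 243.25
  dwarf red-fruited: 973 × 1/4 = 243.25
  dwarf yellow-fruited: 973 × 1/4 = 243.25
χ² = Σ (O − E)² / E
  tall red-fruited: (247 − 243.25)² / 243.25 = 0.0578
  tall yellow-fruited: (237 − 243.25)² / 243.25 = 0.1606
  dwarf red-fruited: (230 − 243.25)² / 243.25 = 0.7217
  dwarf yellow-fruited: (259 − 243.25)² / 243.25 = 1.0198
χ² = 0.0578 + 0.1606 + 0.7217 + 1.0198 = 1.9599 ≈ 1.960

1.960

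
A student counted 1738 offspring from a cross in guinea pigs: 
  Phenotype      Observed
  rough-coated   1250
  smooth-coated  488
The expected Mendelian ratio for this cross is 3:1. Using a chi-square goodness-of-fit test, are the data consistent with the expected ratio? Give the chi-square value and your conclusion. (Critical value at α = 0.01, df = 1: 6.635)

Total ratio parts = 4. Expected numbers out of 1738:
  rough-coated: 1738 × 3/4 = 1303.5
  smooth-coated: 1738 × 1/4 = 434.5
χ² = Σ (O − E)² / E
  rough-coated: (1250 − 1303.5)² / 1303.5 = 2.1958
  smooth-coated: (488 − 434.5)² / 434.5 = 6.5875
χ² = 2.1958 + 6.5875 = 8.7833 ≈ 8.783
Degrees of freedom = 2 − 1 = 1; critical value at α = 0.01 is 6.635.
Since 8.783 > 6.635, we reject the null hypothesis — the data do not fit the 3:1 ratio.

8.783; not consistent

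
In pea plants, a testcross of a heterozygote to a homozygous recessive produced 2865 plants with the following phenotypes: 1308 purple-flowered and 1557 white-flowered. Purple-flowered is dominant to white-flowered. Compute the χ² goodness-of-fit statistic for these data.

A testcross of a heterozygote (Aa × aa) gives a 1:1 phenotypic ratio.
Under the 1:1 hypothesis (Σ ratio = 2, N = 2865):
  purple-flowered: 2865 × 1/2 = 1432.5
  white-flowered: 2865 × 1/2 = 1432.5
χ² = Σ (O − E)² / E
  purple-flowered: (1308 − 1432.5)² / 1432.5 = 10.8204
  white-flowered: (1557 − 1432.5)² / 1432.5 = 10.8204
χ² = 10.8204 + 10.8204 = 21.6408 ≈ 21.641

21.641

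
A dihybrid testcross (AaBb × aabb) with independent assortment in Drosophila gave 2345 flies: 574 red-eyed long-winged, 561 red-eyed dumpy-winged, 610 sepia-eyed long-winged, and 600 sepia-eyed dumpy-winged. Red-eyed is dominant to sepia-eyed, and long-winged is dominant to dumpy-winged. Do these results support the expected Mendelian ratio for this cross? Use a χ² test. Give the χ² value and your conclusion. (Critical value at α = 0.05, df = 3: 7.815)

2.628; consistent

A dihybrid testcross with independent assortment gives a 1:1:1:1 ratio.
Expected counts for N = 2345 under a 1:1:1:1 ratio (total parts = 4):
  red-eyed long-winged: 2345 × 1/4 = 586.25
  red-eyed dumpy-winged: 2345 × 1/4 = 586.25
  sepia-eyed long-winged: 2345 × 1/4 = 586.25
  sepia-eyed dumpy-winged: 2345 × 1/4 = 586.25
χ² = Σ (O − E)² / E
  red-eyed long-winged: (574 − 586.25)² / 586.25 = 0.2560
  red-eyed dumpy-winged: (561 − 586.25)² / 586.25 = 1.0875
  sepia-eyed long-winged: (610 − 586.25)² / 586.25 = 0.9622
  sepia-eyed dumpy-winged: (600 − 586.25)² / 586.25 = 0.3225
χ² = 0.2560 + 1.0875 + 0.9622 + 0.3225 = 2.6282 ≈ 2.628
Degrees of freedom = 4 − 1 = 3; critical value at α = 0.05 is 7.815.
Since 2.628 < 7.815, we fail to reject the null hypothesis — the data are consistent with the 1:1:1:1 ratio.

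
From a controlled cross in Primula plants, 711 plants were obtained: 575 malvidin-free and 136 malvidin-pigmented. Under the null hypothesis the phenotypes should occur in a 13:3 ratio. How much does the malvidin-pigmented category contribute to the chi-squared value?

0.054

The 13:3 ratio has 16 parts, so with N = 711 the expected counts are:
  malvidin-free: 711 × 13/16 = 577.6875
  malvidin-pigmented: 711 × 3/16 = 133.3125
Contribution of malvidin-pigmented: (136 − 133.3125)² / 133.3125 = 0.0542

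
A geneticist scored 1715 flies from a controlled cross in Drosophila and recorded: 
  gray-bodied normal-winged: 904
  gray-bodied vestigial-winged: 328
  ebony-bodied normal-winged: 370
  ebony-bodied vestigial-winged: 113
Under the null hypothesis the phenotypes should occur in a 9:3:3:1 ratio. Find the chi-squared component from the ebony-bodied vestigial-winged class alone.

The 9:3:3:1 ratio has 16 parts, so with N = 1715 the expected counts are:
  gray-bodied normal-winged: 1715 × 9/16 = 964.6875
  gray-bodied vestigial-winged: 1715 × 3/16 = 321.5625
  ebony-bodied normal-winged: 1715 × 3/16 = 321.5625
  ebony-bodied vestigial-winged: 1715 × 1/16 = 107.1875
Contribution of ebony-bodied vestigial-winged: (113 − 107.1875)² / 107.1875 = 0.3152

0.315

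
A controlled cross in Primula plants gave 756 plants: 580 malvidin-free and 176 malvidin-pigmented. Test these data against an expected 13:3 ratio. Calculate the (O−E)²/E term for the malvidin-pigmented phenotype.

8.276

Expected counts for N = 756 under a 13:3 ratio (total parts = 16):
  malvidin-free: 756 × 13/16 = 614.25
  malvidin-pigmented: 756 × 3/16 = 141.75
Contribution of malvidin-pigmented: (176 − 141.75)² / 141.75 = 8.2756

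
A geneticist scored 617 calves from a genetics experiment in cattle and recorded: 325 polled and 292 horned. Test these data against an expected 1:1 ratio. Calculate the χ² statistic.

Expected counts for N = 617 under a 1:1 ratio (total parts = 2):
  polled: 617 × 1/2 = 308.5
  horned: 617 × 1/2 = 308.5
χ² = Σ (O − E)² / E
  polled: (325 − 308.5)² / 308.5 = 0.8825
  horned: (292 − 308.5)² / 308.5 = 0.8825
χ² = 0.8825 + 0.8825 = 1.765

1.765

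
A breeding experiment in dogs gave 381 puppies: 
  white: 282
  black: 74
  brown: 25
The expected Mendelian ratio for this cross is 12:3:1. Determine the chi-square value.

The 12:3:1 ratio has 16 parts, so with N = 381 the expected counts are:
  white: 381 × 12/16 = 285.75
  black: 381 × 3/16 = 71.4375
  brown: 381 × 1/16 = 23.8125
χ² = Σ (O − E)² / E
  white: (282 − 285.75)² / 285.75 = 0.0492
  black: (74 − 71.4375)² / 71.4375 = 0.0919
  brown: (25 − 23.8125)² / 23.8125 = 0.0592
χ² = 0.0492 + 0.0919 + 0.0592 = 0.2003 ≈ 0.200

0.200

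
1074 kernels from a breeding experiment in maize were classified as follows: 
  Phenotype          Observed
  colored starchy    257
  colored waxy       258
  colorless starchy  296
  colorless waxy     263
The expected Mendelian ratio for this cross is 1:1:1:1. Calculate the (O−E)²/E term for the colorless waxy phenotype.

Under the 1:1:1:1 hypothesis (Σ ratio = 4, N = 1074):
  colored starchy: 1074 × 1/4 = 268.5
  colored waxy: 1074 × 1/4 = 268.5
  colorless starchy: 1074 × 1/4 = 268.5
  colorless waxy: 1074 × 1/4 = 268.5
Contribution of colorless waxy: (263 − 268.5)² / 268.5 = 0.1127

0.113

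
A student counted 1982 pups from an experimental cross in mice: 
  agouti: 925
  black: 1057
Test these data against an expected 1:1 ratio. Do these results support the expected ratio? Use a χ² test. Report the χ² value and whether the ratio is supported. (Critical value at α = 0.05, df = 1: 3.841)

8.791; not consistent

Under the 1:1 hypothesis (Σ ratio = 2, N = 1982):
  agouti: 1982 × 1/2 = 991
  black: 1982 × 1/2 = 991
χ² = Σ (O − E)² / E
  agouti: (925 − 991)² / 991 = 4.3956
  black: (1057 − 991)² / 991 = 4.3956
χ² = 4.3956 + 4.3956 = 8.7912 ≈ 8.791
Degrees of freedom = 2 − 1 = 1; critical value at α = 0.05 is 3.841.
Since 8.791 > 3.841, we reject the null hypothesis — the data do not fit the 1:1 ratio.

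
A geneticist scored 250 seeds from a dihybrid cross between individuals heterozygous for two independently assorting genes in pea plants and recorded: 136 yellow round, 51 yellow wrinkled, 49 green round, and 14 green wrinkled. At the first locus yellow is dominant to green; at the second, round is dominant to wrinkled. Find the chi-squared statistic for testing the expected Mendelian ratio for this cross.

0.780

A dihybrid F₂ with independent assortment and complete dominance at both loci gives a 9:3:3:1 phenotypic ratio.
Total ratio parts = 16. Expected numbers out of 250:
  yellow round: 250 × 9/16 = 140.625
  yellow wrinkled: 250 × 3/16 = 46.875
  green round: 250 × 3/16 = 46.875
  green wrinkled: 250 × 1/16 = 15.625
χ² = Σ (O − E)² / E
  yellow round: (136 − 140.625)² / 140.625 = 0.1521
  yellow wrinkled: (51 − 46.875)² / 46.875 = 0.3630
  green round: (49 − 46.875)² / 46.875 = 0.0963
  green wrinkled: (14 − 15.625)² / 15.625 = 0.1690
χ² = 0.1521 + 0.3630 + 0.0963 + 0.1690 = 0.7804 ≈ 0.780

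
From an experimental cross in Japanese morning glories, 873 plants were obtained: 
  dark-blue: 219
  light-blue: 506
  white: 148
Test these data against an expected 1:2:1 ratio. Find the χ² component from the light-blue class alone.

11.066

Expected counts for N = 873 under a 1:2:1 ratio (total parts = 4):
  dark-blue: 873 × 1/4 = 218.25
  light-blue: 873 × 2/4 = 436.5
  white: 873 × 1/4 = 218.25
Contribution of light-blue: (506 − 436.5)² / 436.5 = 11.0659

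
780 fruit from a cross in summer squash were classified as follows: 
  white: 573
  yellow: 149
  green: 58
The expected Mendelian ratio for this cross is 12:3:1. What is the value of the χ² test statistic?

2.053

Total ratio parts = 16. Expected numbers out of 780:
  white: 780 × 12/16 = 585
  yellow: 780 × 3/16 = 146.25
  green: 780 × 1/16 = 48.75
χ² = Σ (O − E)² / E
  white: (573 − 585)² / 585 = 0.2462
  yellow: (149 − 146.25)² / 146.25 = 0.0517
  green: (58 − 48.75)² / 48.75 = 1.7551
χ² = 0.2462 + 0.0517 + 1.7551 = 2.053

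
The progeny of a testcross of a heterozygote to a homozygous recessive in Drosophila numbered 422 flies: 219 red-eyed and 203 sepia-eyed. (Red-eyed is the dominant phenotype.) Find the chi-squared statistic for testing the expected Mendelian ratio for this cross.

0.607

A testcross of a heterozygote (Aa × aa) gives a 1:1 phenotypic ratio.
Under the 1:1 hypothesis (Σ ratio = 2, N = 422):
  red-eyed: 422 × 1/2 = 211
  sepia-eyed: 422 × 1/2 = 211
χ² = Σ (O − E)² / E
  red-eyed: (219 − 211)² / 211 = 0.3033
  sepia-eyed: (203 − 211)² / 211 = 0.3033
χ² = 0.3033 + 0.3033 = 0.6066 ≈ 0.607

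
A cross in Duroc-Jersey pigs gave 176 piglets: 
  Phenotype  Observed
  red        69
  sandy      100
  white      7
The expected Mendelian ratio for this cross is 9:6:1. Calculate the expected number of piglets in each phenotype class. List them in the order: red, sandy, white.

Expected counts for N = 176 under a 9:6:1 ratio (total parts = 16):
  red: 176 × 9/16 = 99
  sandy: 176 × 6/16 = 66
  white: 176 × 1/16 = 11

99, 66, 11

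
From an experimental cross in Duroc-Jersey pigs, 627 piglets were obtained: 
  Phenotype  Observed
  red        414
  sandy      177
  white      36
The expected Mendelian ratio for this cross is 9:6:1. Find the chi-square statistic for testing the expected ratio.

The 9:6:1 ratio has 16 parts, so with N = 627 the expected counts are:
  red: 627 × 9/16 = 352.6875
  sandy: 627 × 6/16 = 235.125
  white: 627 × 1/16 = 39.1875
χ² = Σ (O − E)² / E
  red: (414 − 352.6875)² / 352.6875 = 10.6588
  sandy: (177 − 235.125)² / 235.125 = 14.3690
  white: (36 − 39.1875)² / 39.1875 = 0.2593
χ² = 10.6588 + 14.3690 + 0.2593 = 25.2871 ≈ 25.287

25.287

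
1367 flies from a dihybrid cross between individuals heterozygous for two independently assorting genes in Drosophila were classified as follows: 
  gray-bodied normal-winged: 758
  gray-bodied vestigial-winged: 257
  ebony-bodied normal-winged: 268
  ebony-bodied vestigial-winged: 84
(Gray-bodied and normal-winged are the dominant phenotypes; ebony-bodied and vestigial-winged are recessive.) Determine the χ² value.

0.715

A dihybrid F₂ with independent assortment and complete dominance at both loci gives a 9:3:3:1 phenotypic ratio.
The 9:3:3:1 ratio has 16 parts, so with N = 1367 the expected counts are:
  gray-bodied normal-winged: 1367 × 9/16 = 768.9375
  gray-bodied vestigial-winged: 1367 × 3/16 = 256.3125
  ebony-bodied normal-winged: 1367 × 3/16 = 256.3125
  ebony-bodied vestigial-winged: 1367 × 1/16 = 85.4375
χ² = Σ (O − E)² / E
  gray-bodied normal-winged: (758 − 768.9375)² / 768.9375 = 0.1556
  gray-bodied vestigial-winged: (257 − 256.3125)² / 256.3125 = 0.0018
  ebony-bodied normal-winged: (268 − 256.3125)² / 256.3125 = 0.5329
  ebony-bodied vestigial-winged: (84 − 85.4375)² / 85.4375 = 0.0242
χ² = 0.1556 + 0.0018 + 0.5329 + 0.0242 = 0.7145 ≈ 0.715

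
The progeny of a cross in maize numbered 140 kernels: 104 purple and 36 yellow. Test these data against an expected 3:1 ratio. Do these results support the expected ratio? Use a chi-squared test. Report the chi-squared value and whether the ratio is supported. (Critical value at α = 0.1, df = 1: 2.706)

Total ratio parts = 4. Expected numbers out of 140:
  purple: 140 × 3/4 = 105
  yellow: 140 × 1/4 = 35
χ² = Σ (O − E)² / E
  purple: (104 − 105)² / 105 = 0.0095
  yellow: (36 − 35)² / 35 = 0.0286
χ² = 0.0095 + 0.0286 = 0.0381 ≈ 0.038
Degrees of freedom = 2 − 1 = 1; critical value at α = 0.1 is 2.706.
Since 0.038 < 2.706, we fail to reject the null hypothesis — the data are consistent with the 3:1 ratio.

0.038; consistent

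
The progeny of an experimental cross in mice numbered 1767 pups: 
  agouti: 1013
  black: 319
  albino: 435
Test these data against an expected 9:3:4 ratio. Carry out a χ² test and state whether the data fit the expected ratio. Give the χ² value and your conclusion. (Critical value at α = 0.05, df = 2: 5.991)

0.926; consistent

The 9:3:4 ratio has 16 parts, so with N = 1767 the expected counts are:
  agouti: 1767 × 9/16 = 993.9375
  black: 1767 × 3/16 = 331.3125
  albino: 1767 × 4/16 = 441.75
χ² = Σ (O − E)² / E
  agouti: (1013 − 993.9375)² / 993.9375 = 0.3656
  black: (319 − 331.3125)² / 331.3125 = 0.4576
  albino: (435 − 441.75)² / 441.75 = 0.1031
χ² = 0.3656 + 0.4576 + 0.1031 = 0.9263 ≈ 0.926
Degrees of freedom = 3 − 1 = 2; critical value at α = 0.05 is 5.991.
Since 0.926 < 5.991, we fail to reject the null hypothesis — the data are consistent with the 9:3:4 ratio.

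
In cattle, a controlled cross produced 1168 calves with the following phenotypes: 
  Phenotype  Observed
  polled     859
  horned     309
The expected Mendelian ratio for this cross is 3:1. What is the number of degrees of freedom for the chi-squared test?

A goodness-of-fit test with 2 phenotype classes has df = 2 − 1 = 1.

1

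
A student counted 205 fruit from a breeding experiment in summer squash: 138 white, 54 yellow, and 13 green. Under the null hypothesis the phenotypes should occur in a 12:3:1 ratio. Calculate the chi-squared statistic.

7.917

Total ratio parts = 16. Expected numbers out of 205:
  white: 205 × 12/16 = 153.75
  yellow: 205 × 3/16 = 38.4375
  green: 205 × 1/16 = 12.8125
χ² = Σ (O − E)² / E
  white: (138 − 153.75)² / 153.75 = 1.6134
  yellow: (54 − 38.4375)² / 38.4375 = 6.3009
  green: (13 − 12.8125)² / 12.8125 = 0.0027
χ² = 1.6134 + 6.3009 + 0.0027 = 7.917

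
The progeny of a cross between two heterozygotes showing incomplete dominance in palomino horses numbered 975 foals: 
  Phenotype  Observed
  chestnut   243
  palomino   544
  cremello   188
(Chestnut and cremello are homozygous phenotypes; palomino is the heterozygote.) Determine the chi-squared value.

19.302

With incomplete dominance, a heterozygote × heterozygote cross gives a 1:2:1 phenotypic ratio.
The 1:2:1 ratio has 4 parts, so with N = 975 the expected counts are:
  chestnut: 975 × 1/4 = 243.75
  palomino: 975 × 2/4 = 487.5
  cremello: 975 × 1/4 = 243.75
χ² = Σ (O − E)² / E
  chestnut: (243 − 243.75)² / 243.75 = 0.0023
  palomino: (544 − 487.5)² / 487.5 = 6.5482
  cremello: (188 − 243.75)² / 243.75 = 12.7510
χ² = 0.0023 + 6.5482 + 12.7510 = 19.3015 ≈ 19.302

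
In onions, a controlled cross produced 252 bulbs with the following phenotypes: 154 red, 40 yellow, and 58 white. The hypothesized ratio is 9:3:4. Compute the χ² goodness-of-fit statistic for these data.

Total ratio parts = 16. Expected numbers out of 252:
  red: 252 × 9/16 = 141.75
  yellow: 252 × 3/16 = 47.25
  white: 252 × 4/16 = 63
χ² = Σ (O − E)² / E
  red: (154 − 141.75)² / 141.75 = 1.0586
  yellow: (40 − 47.25)² / 47.25 = 1.1124
  white: (58 − 63)² / 63 = 0.3968
χ² = 1.0586 + 1.1124 + 0.3968 = 2.5678 ≈ 2.568

2.568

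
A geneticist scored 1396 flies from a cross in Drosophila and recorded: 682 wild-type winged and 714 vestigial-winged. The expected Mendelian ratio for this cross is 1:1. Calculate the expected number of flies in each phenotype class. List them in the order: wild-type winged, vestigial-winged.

698, 698

Expected counts for N = 1396 under a 1:1 ratio (total parts = 2):
  wild-type winged: 1396 × 1/2 = 698
  vestigial-winged: 1396 × 1/2 = 698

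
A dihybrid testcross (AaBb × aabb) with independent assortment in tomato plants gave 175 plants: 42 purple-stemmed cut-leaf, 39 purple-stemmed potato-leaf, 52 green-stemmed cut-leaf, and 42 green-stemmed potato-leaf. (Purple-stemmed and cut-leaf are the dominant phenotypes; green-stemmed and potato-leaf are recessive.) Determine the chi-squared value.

A dihybrid testcross with independent assortment gives a 1:1:1:1 ratio.
The 1:1:1:1 ratio has 4 parts, so with N = 175 the expected counts are:
  purple-stemmed cut-leaf: 175 × 1/4 = 43.75
  purple-stemmed potato-leaf: 175 × 1/4 = 43.75
  green-stemmed cut-leaf: 175 × 1/4 = 43.75
  green-stemmed potato-leaf: 175 × 1/4 = 43.75
χ² = Σ (O − E)² / E
  purple-stemmed cut-leaf: (42 − 43.75)² / 43.75 = 0.0700
  purple-stemmed potato-leaf: (39 − 43.75)² / 43.75 = 0.5157
  green-stemmed cut-leaf: (52 − 43.75)² / 43.75 = 1.5557
  green-stemmed potato-leaf: (42 − 43.75)² / 43.75 = 0.0700
χ² = 0.0700 + 0.5157 + 1.5557 + 0.0700 = 2.2114 ≈ 2.211

2.211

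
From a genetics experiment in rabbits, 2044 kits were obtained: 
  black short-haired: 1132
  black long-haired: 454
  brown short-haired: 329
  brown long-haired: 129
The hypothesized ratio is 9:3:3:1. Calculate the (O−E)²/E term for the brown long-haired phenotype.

Under the 9:3:3:1 hypothesis (Σ ratio = 16, N = 2044):
  black short-haired: 2044 × 9/16 = 1149.75
  black long-haired: 2044 × 3/16 = 383.25
  brown short-haired: 2044 × 3/16 = 383.25
  brown long-haired: 2044 × 1/16 = 127.75
Contribution of brown long-haired: (129 − 127.75)² / 127.75 = 0.0122

0.012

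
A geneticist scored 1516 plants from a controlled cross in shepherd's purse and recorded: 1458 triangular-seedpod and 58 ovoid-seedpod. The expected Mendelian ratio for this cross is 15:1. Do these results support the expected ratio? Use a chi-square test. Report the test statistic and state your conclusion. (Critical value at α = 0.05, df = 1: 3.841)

Under the 15:1 hypothesis (Σ ratio = 16, N = 1516):
  triangular-seedpod: 1516 × 15/16 = 1421.25
  ovoid-seedpod: 1516 × 1/16 = 94.75
χ² = Σ (O − E)² / E
  triangular-seedpod: (1458 − 1421.25)² / 1421.25 = 0.9503
  ovoid-seedpod: (58 − 94.75)² / 94.75 = 14.2540
χ² = 0.9503 + 14.2540 = 15.2043 ≈ 15.204
Degrees of freedom = 2 − 1 = 1; critical value at α = 0.05 is 3.841.
Since 15.204 > 3.841, we reject the null hypothesis — the data do not fit the 15:1 ratio.

15.204; not consistent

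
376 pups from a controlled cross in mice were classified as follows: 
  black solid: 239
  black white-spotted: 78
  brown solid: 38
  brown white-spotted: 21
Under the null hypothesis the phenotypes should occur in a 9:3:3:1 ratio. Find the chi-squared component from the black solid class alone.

Total ratio parts = 16. Expected numbers out of 376:
  black solid: 376 × 9/16 = 211.5
  black white-spotted: 376 × 3/16 = 70.5
  brown solid: 376 × 3/16 = 70.5
  brown white-spotted: 376 × 1/16 = 23.5
Contribution of black solid: (239 − 211.5)² / 211.5 = 3.5757

3.576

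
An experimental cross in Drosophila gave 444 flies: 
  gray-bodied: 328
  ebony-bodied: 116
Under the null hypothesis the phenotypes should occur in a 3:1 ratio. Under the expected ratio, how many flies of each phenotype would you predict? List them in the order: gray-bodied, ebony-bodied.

333, 111

Under the 3:1 hypothesis (Σ ratio = 4, N = 444):
  gray-bodied: 444 × 3/4 = 333
  ebony-bodied: 444 × 1/4 = 111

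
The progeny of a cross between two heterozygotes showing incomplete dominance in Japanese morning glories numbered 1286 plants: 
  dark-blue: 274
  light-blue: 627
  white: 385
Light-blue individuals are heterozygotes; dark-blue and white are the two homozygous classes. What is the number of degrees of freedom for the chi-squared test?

With incomplete dominance, a heterozygote × heterozygote cross gives a 1:2:1 phenotypic ratio.
A goodness-of-fit test with 3 phenotype classes has df = 3 − 1 = 2.

2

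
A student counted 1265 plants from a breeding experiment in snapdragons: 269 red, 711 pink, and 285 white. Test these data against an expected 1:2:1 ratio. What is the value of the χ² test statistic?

19.890

Under the 1:2:1 hypothesis (Σ ratio = 4, N = 1265):
  red: 1265 × 1/4 = 316.25
  pink: 1265 × 2/4 = 632.5
  white: 1265 × 1/4 = 316.25
χ² = Σ (O − E)² / E
  red: (269 − 316.25)² / 316.25 = 7.0595
  pink: (711 − 632.5)² / 632.5 = 9.7427
  white: (285 − 316.25)² / 316.25 = 3.0879
χ² = 7.0595 + 9.7427 + 3.0879 = 19.8901 ≈ 19.890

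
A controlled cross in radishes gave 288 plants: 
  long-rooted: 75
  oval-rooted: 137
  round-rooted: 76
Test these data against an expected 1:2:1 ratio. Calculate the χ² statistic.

Expected counts for N = 288 under a 1:2:1 ratio (total parts = 4):
  long-rooted: 288 × 1/4 = 72
  oval-rooted: 288 × 2/4 = 144
  round-rooted: 288 × 1/4 = 72
χ² = Σ (O − E)² / E
  long-rooted: (75 − 72)² / 72 = 0.1250
  oval-rooted: (137 − 144)² / 144 = 0.3403
  round-rooted: (76 − 72)² / 72 = 0.2222
χ² = 0.1250 + 0.3403 + 0.2222 = 0.6875 ≈ 0.688

0.688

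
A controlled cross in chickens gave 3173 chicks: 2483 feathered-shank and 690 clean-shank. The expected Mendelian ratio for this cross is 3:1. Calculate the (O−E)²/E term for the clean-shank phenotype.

Expected counts for N = 3173 under a 3:1 ratio (total parts = 4):
  feathered-shank: 3173 × 3/4 = 2379.75
  clean-shank: 3173 × 1/4 = 793.25
Contribution of clean-shank: (690 − 793.25)² / 793.25 = 13.4391

13.439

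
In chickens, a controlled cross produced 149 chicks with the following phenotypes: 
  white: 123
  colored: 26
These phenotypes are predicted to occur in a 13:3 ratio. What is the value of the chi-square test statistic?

0.165

Under the 13:3 hypothesis (Σ ratio = 16, N = 149):
  white: 149 × 13/16 = 121.0625
  colored: 149 × 3/16 = 27.9375
χ² = Σ (O − E)² / E
  white: (123 − 121.0625)² / 121.0625 = 0.0310
  colored: (26 − 27.9375)² / 27.9375 = 0.1344
χ² = 0.0310 + 0.1344 = 0.1654 ≈ 0.165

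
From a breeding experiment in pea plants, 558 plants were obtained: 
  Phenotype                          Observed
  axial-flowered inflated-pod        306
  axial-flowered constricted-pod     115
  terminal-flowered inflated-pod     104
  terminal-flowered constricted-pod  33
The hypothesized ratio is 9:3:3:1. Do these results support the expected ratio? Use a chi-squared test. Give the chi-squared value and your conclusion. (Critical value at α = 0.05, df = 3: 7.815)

Total ratio parts = 16. Expected numbers out of 558:
  axial-flowered inflated-pod: 558 × 9/16 = 313.875
  axial-flowered constricted-pod: 558 × 3/16 = 104.625
  terminal-flowered inflated-pod: 558 × 3/16 = 104.625
  terminal-flowered constricted-pod: 558 × 1/16 = 34.875
χ² = Σ (O − E)² / E
  axial-flowered inflated-pod: (306 − 313.875)² / 313.875 = 0.1976
  axial-flowered constricted-pod: (115 − 104.625)² / 104.625 = 1.0288
  terminal-flowered inflated-pod: (104 − 104.625)² / 104.625 = 0.0037
  terminal-flowered constricted-pod: (33 − 34.875)² / 34.875 = 0.1008
χ² = 0.1976 + 1.0288 + 0.0037 + 0.1008 = 1.3309 ≈ 1.331
Degrees of freedom = 4 − 1 = 3; critical value at α = 0.05 is 7.815.
Since 1.331 < 7.815, we fail to reject the null hypothesis — the data are consistent with the 9:3:3:1 ratio.

1.331; consistent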